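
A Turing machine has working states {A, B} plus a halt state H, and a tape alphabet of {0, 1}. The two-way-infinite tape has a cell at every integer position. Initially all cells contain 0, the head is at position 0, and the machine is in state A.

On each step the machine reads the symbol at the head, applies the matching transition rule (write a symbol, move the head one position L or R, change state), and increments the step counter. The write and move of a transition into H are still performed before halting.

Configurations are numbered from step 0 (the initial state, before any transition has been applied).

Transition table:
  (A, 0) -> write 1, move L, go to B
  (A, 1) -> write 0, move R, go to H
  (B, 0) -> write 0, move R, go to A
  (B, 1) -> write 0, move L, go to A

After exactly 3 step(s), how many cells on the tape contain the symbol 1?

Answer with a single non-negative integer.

Step 1: in state A at pos 0, read 0 -> (A,0)->write 1,move L,goto B. Now: state=B, head=-1, tape[-2..1]=0010 (head:  ^)
Step 2: in state B at pos -1, read 0 -> (B,0)->write 0,move R,goto A. Now: state=A, head=0, tape[-2..1]=0010 (head:   ^)
Step 3: in state A at pos 0, read 1 -> (A,1)->write 0,move R,goto H. Now: state=H, head=1, tape[-2..2]=00000 (head:    ^)
No cell contains 1 after step 3 -> 0 cell(s)

Answer: 0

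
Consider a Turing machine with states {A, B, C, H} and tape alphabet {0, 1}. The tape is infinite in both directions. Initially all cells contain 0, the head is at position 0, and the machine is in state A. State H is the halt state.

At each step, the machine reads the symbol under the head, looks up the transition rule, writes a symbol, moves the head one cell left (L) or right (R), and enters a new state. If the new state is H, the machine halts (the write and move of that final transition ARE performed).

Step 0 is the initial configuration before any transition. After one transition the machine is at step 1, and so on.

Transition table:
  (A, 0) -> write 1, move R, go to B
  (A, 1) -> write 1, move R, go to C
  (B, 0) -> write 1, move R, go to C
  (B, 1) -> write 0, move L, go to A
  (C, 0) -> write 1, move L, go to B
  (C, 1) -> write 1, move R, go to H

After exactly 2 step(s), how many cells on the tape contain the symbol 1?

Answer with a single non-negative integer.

Step 1: in state A at pos 0, read 0 -> (A,0)->write 1,move R,goto B. Now: state=B, head=1, tape[-1..2]=0100 (head:   ^)
Step 2: in state B at pos 1, read 0 -> (B,0)->write 1,move R,goto C. Now: state=C, head=2, tape[-1..3]=01100 (head:    ^)
Cells containing 1 after step 2: {0, 1} -> 2 cell(s)

Answer: 2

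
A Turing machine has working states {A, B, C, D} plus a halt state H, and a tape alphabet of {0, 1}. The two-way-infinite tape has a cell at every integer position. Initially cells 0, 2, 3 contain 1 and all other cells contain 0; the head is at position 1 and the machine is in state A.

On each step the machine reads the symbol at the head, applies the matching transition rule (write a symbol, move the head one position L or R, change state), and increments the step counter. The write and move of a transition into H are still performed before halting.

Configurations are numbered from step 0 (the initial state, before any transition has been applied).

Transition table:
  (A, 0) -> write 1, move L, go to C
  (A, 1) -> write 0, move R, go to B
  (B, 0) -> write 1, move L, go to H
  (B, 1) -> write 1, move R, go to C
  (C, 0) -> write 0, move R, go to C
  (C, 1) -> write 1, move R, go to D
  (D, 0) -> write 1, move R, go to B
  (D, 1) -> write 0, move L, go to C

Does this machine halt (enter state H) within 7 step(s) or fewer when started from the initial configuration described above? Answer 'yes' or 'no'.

Answer: no

Derivation:
Step 1: in state A at pos 1, read 0 -> (A,0)->write 1,move L,goto C. Now: state=C, head=0, tape[-1..4]=011110 (head:  ^)
Step 2: in state C at pos 0, read 1 -> (C,1)->write 1,move R,goto D. Now: state=D, head=1, tape[-1..4]=011110 (head:   ^)
Step 3: in state D at pos 1, read 1 -> (D,1)->write 0,move L,goto C. Now: state=C, head=0, tape[-1..4]=010110 (head:  ^)
Step 4: in state C at pos 0, read 1 -> (C,1)->write 1,move R,goto D. Now: state=D, head=1, tape[-1..4]=010110 (head:   ^)
Step 5: in state D at pos 1, read 0 -> (D,0)->write 1,move R,goto B. Now: state=B, head=2, tape[-1..4]=011110 (head:    ^)
Step 6: in state B at pos 2, read 1 -> (B,1)->write 1,move R,goto C. Now: state=C, head=3, tape[-1..4]=011110 (head:     ^)
Step 7: in state C at pos 3, read 1 -> (C,1)->write 1,move R,goto D. Now: state=D, head=4, tape[-1..5]=0111100 (head:      ^)
After 7 step(s): state = D (not H) -> not halted within 7 -> no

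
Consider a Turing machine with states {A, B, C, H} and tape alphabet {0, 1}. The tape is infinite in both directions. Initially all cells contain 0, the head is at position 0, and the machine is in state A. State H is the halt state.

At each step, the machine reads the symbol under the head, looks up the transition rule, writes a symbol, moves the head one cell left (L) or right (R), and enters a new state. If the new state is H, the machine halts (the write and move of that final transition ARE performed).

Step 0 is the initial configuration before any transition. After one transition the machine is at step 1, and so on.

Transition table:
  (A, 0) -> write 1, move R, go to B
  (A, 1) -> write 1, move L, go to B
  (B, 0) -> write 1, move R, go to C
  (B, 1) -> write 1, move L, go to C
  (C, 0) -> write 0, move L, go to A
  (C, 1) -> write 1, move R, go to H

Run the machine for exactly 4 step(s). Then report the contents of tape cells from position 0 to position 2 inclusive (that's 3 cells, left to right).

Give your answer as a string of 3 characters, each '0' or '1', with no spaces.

Answer: 110

Derivation:
Step 1: in state A at pos 0, read 0 -> (A,0)->write 1,move R,goto B. Now: state=B, head=1, tape[-1..2]=0100 (head:   ^)
Step 2: in state B at pos 1, read 0 -> (B,0)->write 1,move R,goto C. Now: state=C, head=2, tape[-1..3]=01100 (head:    ^)
Step 3: in state C at pos 2, read 0 -> (C,0)->write 0,move L,goto A. Now: state=A, head=1, tape[-1..3]=01100 (head:   ^)
Step 4: in state A at pos 1, read 1 -> (A,1)->write 1,move L,goto B. Now: state=B, head=0, tape[-1..3]=01100 (head:  ^)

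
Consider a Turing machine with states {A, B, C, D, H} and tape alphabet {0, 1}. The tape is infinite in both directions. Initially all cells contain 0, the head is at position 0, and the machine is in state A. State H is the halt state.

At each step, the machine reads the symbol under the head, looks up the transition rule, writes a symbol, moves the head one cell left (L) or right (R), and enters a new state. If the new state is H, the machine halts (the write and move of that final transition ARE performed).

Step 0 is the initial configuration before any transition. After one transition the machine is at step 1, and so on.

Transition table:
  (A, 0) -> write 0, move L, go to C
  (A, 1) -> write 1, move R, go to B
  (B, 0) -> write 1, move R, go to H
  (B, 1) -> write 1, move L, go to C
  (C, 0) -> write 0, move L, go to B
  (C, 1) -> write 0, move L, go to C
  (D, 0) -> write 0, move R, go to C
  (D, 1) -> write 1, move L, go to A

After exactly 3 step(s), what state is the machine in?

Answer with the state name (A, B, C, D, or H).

Answer: H

Derivation:
Step 1: in state A at pos 0, read 0 -> (A,0)->write 0,move L,goto C. Now: state=C, head=-1, tape[-2..1]=0000 (head:  ^)
Step 2: in state C at pos -1, read 0 -> (C,0)->write 0,move L,goto B. Now: state=B, head=-2, tape[-3..1]=00000 (head:  ^)
Step 3: in state B at pos -2, read 0 -> (B,0)->write 1,move R,goto H. Now: state=H, head=-1, tape[-3..1]=01000 (head:   ^)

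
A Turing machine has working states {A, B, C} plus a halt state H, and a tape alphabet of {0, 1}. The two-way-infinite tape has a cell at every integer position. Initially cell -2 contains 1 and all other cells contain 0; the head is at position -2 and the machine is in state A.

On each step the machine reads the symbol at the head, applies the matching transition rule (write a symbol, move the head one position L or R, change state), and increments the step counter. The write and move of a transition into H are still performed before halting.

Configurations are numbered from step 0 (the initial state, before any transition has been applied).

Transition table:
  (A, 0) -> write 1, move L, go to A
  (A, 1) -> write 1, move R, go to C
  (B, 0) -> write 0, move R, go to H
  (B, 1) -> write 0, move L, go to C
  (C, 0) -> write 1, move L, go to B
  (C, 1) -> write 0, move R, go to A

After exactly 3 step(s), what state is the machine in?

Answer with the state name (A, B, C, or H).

Step 1: in state A at pos -2, read 1 -> (A,1)->write 1,move R,goto C. Now: state=C, head=-1, tape[-3..0]=0100 (head:   ^)
Step 2: in state C at pos -1, read 0 -> (C,0)->write 1,move L,goto B. Now: state=B, head=-2, tape[-3..0]=0110 (head:  ^)
Step 3: in state B at pos -2, read 1 -> (B,1)->write 0,move L,goto C. Now: state=C, head=-3, tape[-4..0]=00010 (head:  ^)

Answer: C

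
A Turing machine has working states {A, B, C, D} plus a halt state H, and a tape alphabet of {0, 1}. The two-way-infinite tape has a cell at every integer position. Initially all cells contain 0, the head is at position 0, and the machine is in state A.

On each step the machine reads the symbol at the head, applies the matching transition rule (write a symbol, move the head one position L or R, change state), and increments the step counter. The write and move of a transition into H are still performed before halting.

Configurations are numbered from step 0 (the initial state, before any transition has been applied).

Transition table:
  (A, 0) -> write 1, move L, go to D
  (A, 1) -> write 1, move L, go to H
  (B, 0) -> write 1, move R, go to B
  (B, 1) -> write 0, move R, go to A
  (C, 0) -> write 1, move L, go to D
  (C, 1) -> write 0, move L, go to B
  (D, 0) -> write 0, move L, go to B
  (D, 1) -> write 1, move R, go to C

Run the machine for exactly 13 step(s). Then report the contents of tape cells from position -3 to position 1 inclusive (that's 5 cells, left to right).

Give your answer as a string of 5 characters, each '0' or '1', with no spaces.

Answer: 00111

Derivation:
Step 1: in state A at pos 0, read 0 -> (A,0)->write 1,move L,goto D. Now: state=D, head=-1, tape[-2..1]=0010 (head:  ^)
Step 2: in state D at pos -1, read 0 -> (D,0)->write 0,move L,goto B. Now: state=B, head=-2, tape[-3..1]=00010 (head:  ^)
Step 3: in state B at pos -2, read 0 -> (B,0)->write 1,move R,goto B. Now: state=B, head=-1, tape[-3..1]=01010 (head:   ^)
Step 4: in state B at pos -1, read 0 -> (B,0)->write 1,move R,goto B. Now: state=B, head=0, tape[-3..1]=01110 (head:    ^)
Step 5: in state B at pos 0, read 1 -> (B,1)->write 0,move R,goto A. Now: state=A, head=1, tape[-3..2]=011000 (head:     ^)
Step 6: in state A at pos 1, read 0 -> (A,0)->write 1,move L,goto D. Now: state=D, head=0, tape[-3..2]=011010 (head:    ^)
Step 7: in state D at pos 0, read 0 -> (D,0)->write 0,move L,goto B. Now: state=B, head=-1, tape[-3..2]=011010 (head:   ^)
Step 8: in state B at pos -1, read 1 -> (B,1)->write 0,move R,goto A. Now: state=A, head=0, tape[-3..2]=010010 (head:    ^)
Step 9: in state A at pos 0, read 0 -> (A,0)->write 1,move L,goto D. Now: state=D, head=-1, tape[-3..2]=010110 (head:   ^)
Step 10: in state D at pos -1, read 0 -> (D,0)->write 0,move L,goto B. Now: state=B, head=-2, tape[-3..2]=010110 (head:  ^)
Step 11: in state B at pos -2, read 1 -> (B,1)->write 0,move R,goto A. Now: state=A, head=-1, tape[-3..2]=000110 (head:   ^)
Step 12: in state A at pos -1, read 0 -> (A,0)->write 1,move L,goto D. Now: state=D, head=-2, tape[-3..2]=001110 (head:  ^)
Step 13: in state D at pos -2, read 0 -> (D,0)->write 0,move L,goto B. Now: state=B, head=-3, tape[-4..2]=0001110 (head:  ^)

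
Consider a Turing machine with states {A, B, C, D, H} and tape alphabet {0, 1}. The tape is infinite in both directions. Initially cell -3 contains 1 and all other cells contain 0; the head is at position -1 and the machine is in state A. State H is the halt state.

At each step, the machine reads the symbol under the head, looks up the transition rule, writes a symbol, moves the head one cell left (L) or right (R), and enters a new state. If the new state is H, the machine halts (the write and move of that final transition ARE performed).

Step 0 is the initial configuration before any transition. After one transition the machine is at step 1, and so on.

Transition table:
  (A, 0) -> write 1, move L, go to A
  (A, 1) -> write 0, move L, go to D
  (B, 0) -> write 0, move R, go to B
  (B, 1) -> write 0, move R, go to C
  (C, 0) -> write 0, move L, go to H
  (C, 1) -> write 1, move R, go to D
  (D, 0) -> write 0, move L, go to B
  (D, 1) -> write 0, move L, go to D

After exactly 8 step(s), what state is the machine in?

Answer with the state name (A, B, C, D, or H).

Step 1: in state A at pos -1, read 0 -> (A,0)->write 1,move L,goto A. Now: state=A, head=-2, tape[-4..0]=01010 (head:   ^)
Step 2: in state A at pos -2, read 0 -> (A,0)->write 1,move L,goto A. Now: state=A, head=-3, tape[-4..0]=01110 (head:  ^)
Step 3: in state A at pos -3, read 1 -> (A,1)->write 0,move L,goto D. Now: state=D, head=-4, tape[-5..0]=000110 (head:  ^)
Step 4: in state D at pos -4, read 0 -> (D,0)->write 0,move L,goto B. Now: state=B, head=-5, tape[-6..0]=0000110 (head:  ^)
Step 5: in state B at pos -5, read 0 -> (B,0)->write 0,move R,goto B. Now: state=B, head=-4, tape[-6..0]=0000110 (head:   ^)
Step 6: in state B at pos -4, read 0 -> (B,0)->write 0,move R,goto B. Now: state=B, head=-3, tape[-6..0]=0000110 (head:    ^)
Step 7: in state B at pos -3, read 0 -> (B,0)->write 0,move R,goto B. Now: state=B, head=-2, tape[-6..0]=0000110 (head:     ^)
Step 8: in state B at pos -2, read 1 -> (B,1)->write 0,move R,goto C. Now: state=C, head=-1, tape[-6..0]=0000010 (head:      ^)

Answer: C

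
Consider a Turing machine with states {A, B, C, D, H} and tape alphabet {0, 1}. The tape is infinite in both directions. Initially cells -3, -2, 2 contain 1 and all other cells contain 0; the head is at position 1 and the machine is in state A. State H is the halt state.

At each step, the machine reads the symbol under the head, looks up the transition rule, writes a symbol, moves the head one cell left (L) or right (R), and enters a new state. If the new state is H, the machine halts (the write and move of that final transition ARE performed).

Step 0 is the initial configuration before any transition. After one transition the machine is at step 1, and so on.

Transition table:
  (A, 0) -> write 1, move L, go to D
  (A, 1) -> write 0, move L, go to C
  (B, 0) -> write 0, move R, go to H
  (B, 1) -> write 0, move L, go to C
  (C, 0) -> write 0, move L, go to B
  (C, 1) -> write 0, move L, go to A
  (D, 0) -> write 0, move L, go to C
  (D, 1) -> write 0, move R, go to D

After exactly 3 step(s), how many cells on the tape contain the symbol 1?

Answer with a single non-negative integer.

Step 1: in state A at pos 1, read 0 -> (A,0)->write 1,move L,goto D. Now: state=D, head=0, tape[-4..3]=01100110 (head:     ^)
Step 2: in state D at pos 0, read 0 -> (D,0)->write 0,move L,goto C. Now: state=C, head=-1, tape[-4..3]=01100110 (head:    ^)
Step 3: in state C at pos -1, read 0 -> (C,0)->write 0,move L,goto B. Now: state=B, head=-2, tape[-4..3]=01100110 (head:   ^)
Cells containing 1 after step 3: {-3, -2, 1, 2} -> 4 cell(s)

Answer: 4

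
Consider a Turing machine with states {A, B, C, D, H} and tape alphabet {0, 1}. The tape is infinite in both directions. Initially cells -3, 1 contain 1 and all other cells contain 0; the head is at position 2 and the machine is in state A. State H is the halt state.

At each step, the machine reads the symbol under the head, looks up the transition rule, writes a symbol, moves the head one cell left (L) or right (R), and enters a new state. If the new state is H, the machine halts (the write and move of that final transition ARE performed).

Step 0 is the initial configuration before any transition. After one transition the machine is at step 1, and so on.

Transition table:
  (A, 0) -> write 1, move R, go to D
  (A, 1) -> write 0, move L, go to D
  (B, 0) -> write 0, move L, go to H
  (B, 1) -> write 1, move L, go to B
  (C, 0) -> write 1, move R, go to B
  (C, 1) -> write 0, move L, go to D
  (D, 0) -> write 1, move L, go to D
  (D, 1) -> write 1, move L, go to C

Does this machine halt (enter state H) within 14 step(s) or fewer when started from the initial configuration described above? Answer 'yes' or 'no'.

Answer: yes

Derivation:
Step 1: in state A at pos 2, read 0 -> (A,0)->write 1,move R,goto D. Now: state=D, head=3, tape[-4..4]=010001100 (head:        ^)
Step 2: in state D at pos 3, read 0 -> (D,0)->write 1,move L,goto D. Now: state=D, head=2, tape[-4..4]=010001110 (head:       ^)
Step 3: in state D at pos 2, read 1 -> (D,1)->write 1,move L,goto C. Now: state=C, head=1, tape[-4..4]=010001110 (head:      ^)
Step 4: in state C at pos 1, read 1 -> (C,1)->write 0,move L,goto D. Now: state=D, head=0, tape[-4..4]=010000110 (head:     ^)
Step 5: in state D at pos 0, read 0 -> (D,0)->write 1,move L,goto D. Now: state=D, head=-1, tape[-4..4]=010010110 (head:    ^)
Step 6: in state D at pos -1, read 0 -> (D,0)->write 1,move L,goto D. Now: state=D, head=-2, tape[-4..4]=010110110 (head:   ^)
Step 7: in state D at pos -2, read 0 -> (D,0)->write 1,move L,goto D. Now: state=D, head=-3, tape[-4..4]=011110110 (head:  ^)
Step 8: in state D at pos -3, read 1 -> (D,1)->write 1,move L,goto C. Now: state=C, head=-4, tape[-5..4]=0011110110 (head:  ^)
Step 9: in state C at pos -4, read 0 -> (C,0)->write 1,move R,goto B. Now: state=B, head=-3, tape[-5..4]=0111110110 (head:   ^)
Step 10: in state B at pos -3, read 1 -> (B,1)->write 1,move L,goto B. Now: state=B, head=-4, tape[-5..4]=0111110110 (head:  ^)
Step 11: in state B at pos -4, read 1 -> (B,1)->write 1,move L,goto B. Now: state=B, head=-5, tape[-6..4]=00111110110 (head:  ^)
Step 12: in state B at pos -5, read 0 -> (B,0)->write 0,move L,goto H. Now: state=H, head=-6, tape[-7..4]=000111110110 (head:  ^)
State H reached at step 12; 12 <= 14 -> yes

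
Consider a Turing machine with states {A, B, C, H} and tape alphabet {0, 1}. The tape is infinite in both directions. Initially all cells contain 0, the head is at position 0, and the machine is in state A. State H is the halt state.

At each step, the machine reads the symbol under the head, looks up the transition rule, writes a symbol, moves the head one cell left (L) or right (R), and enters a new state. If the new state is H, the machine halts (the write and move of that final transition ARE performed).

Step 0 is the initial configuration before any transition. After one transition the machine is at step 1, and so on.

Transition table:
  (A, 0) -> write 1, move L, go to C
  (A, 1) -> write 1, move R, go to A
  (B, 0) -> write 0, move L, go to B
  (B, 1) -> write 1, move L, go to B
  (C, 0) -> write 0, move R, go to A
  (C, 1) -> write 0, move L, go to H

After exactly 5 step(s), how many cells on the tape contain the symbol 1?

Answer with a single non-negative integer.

Answer: 1

Derivation:
Step 1: in state A at pos 0, read 0 -> (A,0)->write 1,move L,goto C. Now: state=C, head=-1, tape[-2..1]=0010 (head:  ^)
Step 2: in state C at pos -1, read 0 -> (C,0)->write 0,move R,goto A. Now: state=A, head=0, tape[-2..1]=0010 (head:   ^)
Step 3: in state A at pos 0, read 1 -> (A,1)->write 1,move R,goto A. Now: state=A, head=1, tape[-2..2]=00100 (head:    ^)
Step 4: in state A at pos 1, read 0 -> (A,0)->write 1,move L,goto C. Now: state=C, head=0, tape[-2..2]=00110 (head:   ^)
Step 5: in state C at pos 0, read 1 -> (C,1)->write 0,move L,goto H. Now: state=H, head=-1, tape[-2..2]=00010 (head:  ^)
Cells containing 1 after step 5: {1} -> 1 cell(s)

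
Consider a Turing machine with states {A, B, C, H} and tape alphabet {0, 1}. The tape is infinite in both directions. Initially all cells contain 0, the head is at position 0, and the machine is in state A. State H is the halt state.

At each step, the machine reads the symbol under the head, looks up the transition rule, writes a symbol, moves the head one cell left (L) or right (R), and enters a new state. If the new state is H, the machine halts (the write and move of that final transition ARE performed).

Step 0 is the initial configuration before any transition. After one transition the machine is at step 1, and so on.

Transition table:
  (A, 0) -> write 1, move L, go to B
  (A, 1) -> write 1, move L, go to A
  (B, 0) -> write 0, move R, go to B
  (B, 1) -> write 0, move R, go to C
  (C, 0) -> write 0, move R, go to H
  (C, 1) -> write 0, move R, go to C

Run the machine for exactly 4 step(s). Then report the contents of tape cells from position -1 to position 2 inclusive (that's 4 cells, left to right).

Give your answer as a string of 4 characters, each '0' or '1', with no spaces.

Step 1: in state A at pos 0, read 0 -> (A,0)->write 1,move L,goto B. Now: state=B, head=-1, tape[-2..1]=0010 (head:  ^)
Step 2: in state B at pos -1, read 0 -> (B,0)->write 0,move R,goto B. Now: state=B, head=0, tape[-2..1]=0010 (head:   ^)
Step 3: in state B at pos 0, read 1 -> (B,1)->write 0,move R,goto C. Now: state=C, head=1, tape[-2..2]=00000 (head:    ^)
Step 4: in state C at pos 1, read 0 -> (C,0)->write 0,move R,goto H. Now: state=H, head=2, tape[-2..3]=000000 (head:     ^)

Answer: 0000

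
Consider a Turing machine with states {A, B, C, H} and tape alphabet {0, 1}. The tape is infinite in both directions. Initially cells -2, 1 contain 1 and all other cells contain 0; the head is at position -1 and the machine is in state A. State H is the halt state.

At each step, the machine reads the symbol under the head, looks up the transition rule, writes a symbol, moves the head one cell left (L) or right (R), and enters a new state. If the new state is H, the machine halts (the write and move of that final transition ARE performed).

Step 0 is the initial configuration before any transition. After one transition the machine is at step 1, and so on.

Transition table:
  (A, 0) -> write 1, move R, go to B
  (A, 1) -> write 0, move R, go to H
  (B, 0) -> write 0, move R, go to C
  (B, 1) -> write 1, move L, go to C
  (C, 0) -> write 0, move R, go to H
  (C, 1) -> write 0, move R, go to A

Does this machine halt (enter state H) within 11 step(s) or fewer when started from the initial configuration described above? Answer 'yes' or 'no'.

Step 1: in state A at pos -1, read 0 -> (A,0)->write 1,move R,goto B. Now: state=B, head=0, tape[-3..2]=011010 (head:    ^)
Step 2: in state B at pos 0, read 0 -> (B,0)->write 0,move R,goto C. Now: state=C, head=1, tape[-3..2]=011010 (head:     ^)
Step 3: in state C at pos 1, read 1 -> (C,1)->write 0,move R,goto A. Now: state=A, head=2, tape[-3..3]=0110000 (head:      ^)
Step 4: in state A at pos 2, read 0 -> (A,0)->write 1,move R,goto B. Now: state=B, head=3, tape[-3..4]=01100100 (head:       ^)
Step 5: in state B at pos 3, read 0 -> (B,0)->write 0,move R,goto C. Now: state=C, head=4, tape[-3..5]=011001000 (head:        ^)
Step 6: in state C at pos 4, read 0 -> (C,0)->write 0,move R,goto H. Now: state=H, head=5, tape[-3..6]=0110010000 (head:         ^)
State H reached at step 6; 6 <= 11 -> yes

Answer: yes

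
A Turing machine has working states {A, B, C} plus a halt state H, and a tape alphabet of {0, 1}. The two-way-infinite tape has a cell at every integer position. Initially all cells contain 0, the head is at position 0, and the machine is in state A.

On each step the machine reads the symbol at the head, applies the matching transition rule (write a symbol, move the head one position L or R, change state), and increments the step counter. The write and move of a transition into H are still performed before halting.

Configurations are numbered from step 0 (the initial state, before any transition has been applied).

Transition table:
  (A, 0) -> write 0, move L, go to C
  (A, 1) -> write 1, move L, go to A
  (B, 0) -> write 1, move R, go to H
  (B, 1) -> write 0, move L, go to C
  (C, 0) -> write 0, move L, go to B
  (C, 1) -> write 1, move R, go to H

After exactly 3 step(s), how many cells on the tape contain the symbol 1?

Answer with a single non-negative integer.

Answer: 1

Derivation:
Step 1: in state A at pos 0, read 0 -> (A,0)->write 0,move L,goto C. Now: state=C, head=-1, tape[-2..1]=0000 (head:  ^)
Step 2: in state C at pos -1, read 0 -> (C,0)->write 0,move L,goto B. Now: state=B, head=-2, tape[-3..1]=00000 (head:  ^)
Step 3: in state B at pos -2, read 0 -> (B,0)->write 1,move R,goto H. Now: state=H, head=-1, tape[-3..1]=01000 (head:   ^)
Cells containing 1 after step 3: {-2} -> 1 cell(s)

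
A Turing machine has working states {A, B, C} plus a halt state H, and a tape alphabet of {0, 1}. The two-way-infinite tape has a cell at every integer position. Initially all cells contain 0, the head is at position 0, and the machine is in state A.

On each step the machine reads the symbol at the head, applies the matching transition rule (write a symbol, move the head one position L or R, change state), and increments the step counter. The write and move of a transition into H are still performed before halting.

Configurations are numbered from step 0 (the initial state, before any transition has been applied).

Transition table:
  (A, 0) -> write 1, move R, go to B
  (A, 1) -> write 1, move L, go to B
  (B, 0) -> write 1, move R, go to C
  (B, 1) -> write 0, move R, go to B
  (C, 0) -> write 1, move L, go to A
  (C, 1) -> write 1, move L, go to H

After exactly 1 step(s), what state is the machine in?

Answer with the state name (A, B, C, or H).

Answer: B

Derivation:
Step 1: in state A at pos 0, read 0 -> (A,0)->write 1,move R,goto B. Now: state=B, head=1, tape[-1..2]=0100 (head:   ^)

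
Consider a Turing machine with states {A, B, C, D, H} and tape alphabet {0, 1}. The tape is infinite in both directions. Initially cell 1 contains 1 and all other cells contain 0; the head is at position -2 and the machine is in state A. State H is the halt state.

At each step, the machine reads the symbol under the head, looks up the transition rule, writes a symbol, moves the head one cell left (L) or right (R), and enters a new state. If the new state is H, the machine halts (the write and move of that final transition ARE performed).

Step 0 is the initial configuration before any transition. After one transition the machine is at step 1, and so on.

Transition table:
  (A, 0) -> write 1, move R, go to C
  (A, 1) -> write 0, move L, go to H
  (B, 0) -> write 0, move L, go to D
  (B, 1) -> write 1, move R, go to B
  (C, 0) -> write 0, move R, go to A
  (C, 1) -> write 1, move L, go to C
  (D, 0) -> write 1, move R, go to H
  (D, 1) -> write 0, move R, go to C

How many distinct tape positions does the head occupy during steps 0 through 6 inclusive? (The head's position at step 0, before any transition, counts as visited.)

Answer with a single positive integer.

Answer: 4

Derivation:
Step 1: in state A at pos -2, read 0 -> (A,0)->write 1,move R,goto C. Now: state=C, head=-1, tape[-3..2]=010010 (head:   ^)
Step 2: in state C at pos -1, read 0 -> (C,0)->write 0,move R,goto A. Now: state=A, head=0, tape[-3..2]=010010 (head:    ^)
Step 3: in state A at pos 0, read 0 -> (A,0)->write 1,move R,goto C. Now: state=C, head=1, tape[-3..2]=010110 (head:     ^)
Step 4: in state C at pos 1, read 1 -> (C,1)->write 1,move L,goto C. Now: state=C, head=0, tape[-3..2]=010110 (head:    ^)
Step 5: in state C at pos 0, read 1 -> (C,1)->write 1,move L,goto C. Now: state=C, head=-1, tape[-3..2]=010110 (head:   ^)
Step 6: in state C at pos -1, read 0 -> (C,0)->write 0,move R,goto A. Now: state=A, head=0, tape[-3..2]=010110 (head:    ^)
Head positions at steps 0..6: starting at -2, distinct positions visited = {-2, -1, 0, 1} -> 4 position(s)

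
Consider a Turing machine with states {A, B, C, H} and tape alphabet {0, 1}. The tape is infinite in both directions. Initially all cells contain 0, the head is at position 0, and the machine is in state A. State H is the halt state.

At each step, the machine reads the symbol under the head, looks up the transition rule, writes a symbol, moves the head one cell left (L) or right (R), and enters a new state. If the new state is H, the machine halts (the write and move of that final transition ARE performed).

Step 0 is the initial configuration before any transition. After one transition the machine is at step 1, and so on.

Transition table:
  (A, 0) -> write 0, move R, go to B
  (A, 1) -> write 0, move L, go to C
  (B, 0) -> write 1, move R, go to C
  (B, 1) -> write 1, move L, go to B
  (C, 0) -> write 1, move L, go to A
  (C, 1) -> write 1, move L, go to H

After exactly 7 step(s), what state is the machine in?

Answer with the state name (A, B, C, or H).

Step 1: in state A at pos 0, read 0 -> (A,0)->write 0,move R,goto B. Now: state=B, head=1, tape[-1..2]=0000 (head:   ^)
Step 2: in state B at pos 1, read 0 -> (B,0)->write 1,move R,goto C. Now: state=C, head=2, tape[-1..3]=00100 (head:    ^)
Step 3: in state C at pos 2, read 0 -> (C,0)->write 1,move L,goto A. Now: state=A, head=1, tape[-1..3]=00110 (head:   ^)
Step 4: in state A at pos 1, read 1 -> (A,1)->write 0,move L,goto C. Now: state=C, head=0, tape[-1..3]=00010 (head:  ^)
Step 5: in state C at pos 0, read 0 -> (C,0)->write 1,move L,goto A. Now: state=A, head=-1, tape[-2..3]=001010 (head:  ^)
Step 6: in state A at pos -1, read 0 -> (A,0)->write 0,move R,goto B. Now: state=B, head=0, tape[-2..3]=001010 (head:   ^)
Step 7: in state B at pos 0, read 1 -> (B,1)->write 1,move L,goto B. Now: state=B, head=-1, tape[-2..3]=001010 (head:  ^)

Answer: B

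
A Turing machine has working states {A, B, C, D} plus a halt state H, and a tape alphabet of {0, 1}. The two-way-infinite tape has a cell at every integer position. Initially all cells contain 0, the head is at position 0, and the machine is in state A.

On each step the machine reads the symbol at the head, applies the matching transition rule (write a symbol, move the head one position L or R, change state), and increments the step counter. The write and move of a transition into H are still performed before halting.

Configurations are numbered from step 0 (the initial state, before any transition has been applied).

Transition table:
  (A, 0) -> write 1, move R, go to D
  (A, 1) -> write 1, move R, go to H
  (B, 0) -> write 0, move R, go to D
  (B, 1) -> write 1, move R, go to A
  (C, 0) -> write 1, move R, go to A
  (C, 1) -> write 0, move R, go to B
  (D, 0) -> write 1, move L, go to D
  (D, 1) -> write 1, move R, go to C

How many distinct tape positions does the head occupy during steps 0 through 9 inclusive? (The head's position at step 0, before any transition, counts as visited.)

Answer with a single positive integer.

Answer: 4

Derivation:
Step 1: in state A at pos 0, read 0 -> (A,0)->write 1,move R,goto D. Now: state=D, head=1, tape[-1..2]=0100 (head:   ^)
Step 2: in state D at pos 1, read 0 -> (D,0)->write 1,move L,goto D. Now: state=D, head=0, tape[-1..2]=0110 (head:  ^)
Step 3: in state D at pos 0, read 1 -> (D,1)->write 1,move R,goto C. Now: state=C, head=1, tape[-1..2]=0110 (head:   ^)
Step 4: in state C at pos 1, read 1 -> (C,1)->write 0,move R,goto B. Now: state=B, head=2, tape[-1..3]=01000 (head:    ^)
Step 5: in state B at pos 2, read 0 -> (B,0)->write 0,move R,goto D. Now: state=D, head=3, tape[-1..4]=010000 (head:     ^)
Step 6: in state D at pos 3, read 0 -> (D,0)->write 1,move L,goto D. Now: state=D, head=2, tape[-1..4]=010010 (head:    ^)
Step 7: in state D at pos 2, read 0 -> (D,0)->write 1,move L,goto D. Now: state=D, head=1, tape[-1..4]=010110 (head:   ^)
Step 8: in state D at pos 1, read 0 -> (D,0)->write 1,move L,goto D. Now: state=D, head=0, tape[-1..4]=011110 (head:  ^)
Step 9: in state D at pos 0, read 1 -> (D,1)->write 1,move R,goto C. Now: state=C, head=1, tape[-1..4]=011110 (head:   ^)
Head positions at steps 0..9: starting at 0, distinct positions visited = {0, 1, 2, 3} -> 4 position(s)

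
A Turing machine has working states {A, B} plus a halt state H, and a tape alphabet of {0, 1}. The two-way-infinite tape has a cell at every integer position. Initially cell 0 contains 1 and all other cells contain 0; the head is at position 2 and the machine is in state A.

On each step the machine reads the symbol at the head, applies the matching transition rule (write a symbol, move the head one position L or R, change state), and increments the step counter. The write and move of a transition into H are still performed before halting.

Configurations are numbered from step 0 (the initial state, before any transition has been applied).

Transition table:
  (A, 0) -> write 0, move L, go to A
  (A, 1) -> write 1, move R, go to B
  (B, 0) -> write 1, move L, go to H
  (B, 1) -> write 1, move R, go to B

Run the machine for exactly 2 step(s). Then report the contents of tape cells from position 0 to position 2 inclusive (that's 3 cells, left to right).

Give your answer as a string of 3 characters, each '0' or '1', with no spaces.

Step 1: in state A at pos 2, read 0 -> (A,0)->write 0,move L,goto A. Now: state=A, head=1, tape[-1..3]=01000 (head:   ^)
Step 2: in state A at pos 1, read 0 -> (A,0)->write 0,move L,goto A. Now: state=A, head=0, tape[-1..3]=01000 (head:  ^)

Answer: 100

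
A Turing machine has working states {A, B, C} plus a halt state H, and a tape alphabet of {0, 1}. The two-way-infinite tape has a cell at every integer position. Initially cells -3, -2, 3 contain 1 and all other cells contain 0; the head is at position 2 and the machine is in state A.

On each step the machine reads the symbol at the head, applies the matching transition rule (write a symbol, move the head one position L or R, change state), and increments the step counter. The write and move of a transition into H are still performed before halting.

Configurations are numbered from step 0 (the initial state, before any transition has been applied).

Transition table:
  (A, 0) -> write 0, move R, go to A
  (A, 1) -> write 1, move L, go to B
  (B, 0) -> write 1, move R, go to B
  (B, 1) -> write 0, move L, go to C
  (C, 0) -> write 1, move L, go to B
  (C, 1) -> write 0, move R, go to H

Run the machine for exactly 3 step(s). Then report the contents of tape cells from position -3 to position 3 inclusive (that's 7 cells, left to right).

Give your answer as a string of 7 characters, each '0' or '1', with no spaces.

Answer: 1100011

Derivation:
Step 1: in state A at pos 2, read 0 -> (A,0)->write 0,move R,goto A. Now: state=A, head=3, tape[-4..4]=011000010 (head:        ^)
Step 2: in state A at pos 3, read 1 -> (A,1)->write 1,move L,goto B. Now: state=B, head=2, tape[-4..4]=011000010 (head:       ^)
Step 3: in state B at pos 2, read 0 -> (B,0)->write 1,move R,goto B. Now: state=B, head=3, tape[-4..4]=011000110 (head:        ^)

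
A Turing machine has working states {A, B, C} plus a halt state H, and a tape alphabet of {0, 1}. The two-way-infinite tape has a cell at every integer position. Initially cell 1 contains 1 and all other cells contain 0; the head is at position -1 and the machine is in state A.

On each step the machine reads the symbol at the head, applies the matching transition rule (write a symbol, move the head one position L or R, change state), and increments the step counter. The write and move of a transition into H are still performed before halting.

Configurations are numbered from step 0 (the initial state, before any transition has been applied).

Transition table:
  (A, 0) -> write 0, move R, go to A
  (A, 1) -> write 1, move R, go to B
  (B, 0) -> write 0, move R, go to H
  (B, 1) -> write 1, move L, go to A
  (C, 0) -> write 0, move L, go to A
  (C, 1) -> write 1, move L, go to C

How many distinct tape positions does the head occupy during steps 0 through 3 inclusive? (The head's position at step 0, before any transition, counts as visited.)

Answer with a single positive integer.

Step 1: in state A at pos -1, read 0 -> (A,0)->write 0,move R,goto A. Now: state=A, head=0, tape[-2..2]=00010 (head:   ^)
Step 2: in state A at pos 0, read 0 -> (A,0)->write 0,move R,goto A. Now: state=A, head=1, tape[-2..2]=00010 (head:    ^)
Step 3: in state A at pos 1, read 1 -> (A,1)->write 1,move R,goto B. Now: state=B, head=2, tape[-2..3]=000100 (head:     ^)
Head positions at steps 0..3: starting at -1, distinct positions visited = {-1, 0, 1, 2} -> 4 position(s)

Answer: 4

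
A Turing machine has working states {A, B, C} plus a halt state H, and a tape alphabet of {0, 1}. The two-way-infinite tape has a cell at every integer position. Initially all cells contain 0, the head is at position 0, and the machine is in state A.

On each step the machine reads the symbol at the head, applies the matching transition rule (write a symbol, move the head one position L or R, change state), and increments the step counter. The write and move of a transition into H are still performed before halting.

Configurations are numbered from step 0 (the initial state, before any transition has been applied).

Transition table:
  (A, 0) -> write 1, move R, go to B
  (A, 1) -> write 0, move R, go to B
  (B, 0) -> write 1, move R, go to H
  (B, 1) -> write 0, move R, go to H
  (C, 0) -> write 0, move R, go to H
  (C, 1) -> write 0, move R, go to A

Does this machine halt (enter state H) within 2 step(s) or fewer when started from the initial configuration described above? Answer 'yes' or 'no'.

Answer: yes

Derivation:
Step 1: in state A at pos 0, read 0 -> (A,0)->write 1,move R,goto B. Now: state=B, head=1, tape[-1..2]=0100 (head:   ^)
Step 2: in state B at pos 1, read 0 -> (B,0)->write 1,move R,goto H. Now: state=H, head=2, tape[-1..3]=01100 (head:    ^)
State H reached at step 2; 2 <= 2 -> yes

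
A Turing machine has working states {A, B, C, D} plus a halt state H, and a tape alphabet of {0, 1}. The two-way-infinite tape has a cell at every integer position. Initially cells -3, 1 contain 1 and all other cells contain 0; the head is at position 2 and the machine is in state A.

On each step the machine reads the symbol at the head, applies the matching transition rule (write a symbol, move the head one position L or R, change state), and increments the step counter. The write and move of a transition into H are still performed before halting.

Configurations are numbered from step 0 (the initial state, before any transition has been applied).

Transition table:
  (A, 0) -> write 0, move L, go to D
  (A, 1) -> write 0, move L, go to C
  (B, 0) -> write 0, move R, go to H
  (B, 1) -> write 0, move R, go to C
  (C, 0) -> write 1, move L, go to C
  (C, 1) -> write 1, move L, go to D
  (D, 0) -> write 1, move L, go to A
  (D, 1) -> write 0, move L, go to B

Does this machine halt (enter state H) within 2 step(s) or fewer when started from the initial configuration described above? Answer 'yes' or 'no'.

Answer: no

Derivation:
Step 1: in state A at pos 2, read 0 -> (A,0)->write 0,move L,goto D. Now: state=D, head=1, tape[-4..3]=01000100 (head:      ^)
Step 2: in state D at pos 1, read 1 -> (D,1)->write 0,move L,goto B. Now: state=B, head=0, tape[-4..3]=01000000 (head:     ^)
After 2 step(s): state = B (not H) -> not halted within 2 -> no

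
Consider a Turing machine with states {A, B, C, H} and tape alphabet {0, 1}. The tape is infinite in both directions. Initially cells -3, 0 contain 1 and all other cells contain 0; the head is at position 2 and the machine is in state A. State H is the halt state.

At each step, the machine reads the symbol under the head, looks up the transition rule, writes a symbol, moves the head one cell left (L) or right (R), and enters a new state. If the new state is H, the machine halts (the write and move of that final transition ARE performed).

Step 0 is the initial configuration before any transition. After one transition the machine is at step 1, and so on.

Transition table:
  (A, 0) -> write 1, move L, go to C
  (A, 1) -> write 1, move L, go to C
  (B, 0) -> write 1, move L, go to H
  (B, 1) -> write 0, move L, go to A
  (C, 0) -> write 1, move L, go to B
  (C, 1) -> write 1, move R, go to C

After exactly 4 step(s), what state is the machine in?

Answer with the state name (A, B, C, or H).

Step 1: in state A at pos 2, read 0 -> (A,0)->write 1,move L,goto C. Now: state=C, head=1, tape[-4..3]=01001010 (head:      ^)
Step 2: in state C at pos 1, read 0 -> (C,0)->write 1,move L,goto B. Now: state=B, head=0, tape[-4..3]=01001110 (head:     ^)
Step 3: in state B at pos 0, read 1 -> (B,1)->write 0,move L,goto A. Now: state=A, head=-1, tape[-4..3]=01000110 (head:    ^)
Step 4: in state A at pos -1, read 0 -> (A,0)->write 1,move L,goto C. Now: state=C, head=-2, tape[-4..3]=01010110 (head:   ^)

Answer: C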